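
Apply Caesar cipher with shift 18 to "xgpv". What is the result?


Caesar cipher: shift "xgpv" by 18
  'x' (pos 23) + 18 = pos 15 = 'p'
  'g' (pos 6) + 18 = pos 24 = 'y'
  'p' (pos 15) + 18 = pos 7 = 'h'
  'v' (pos 21) + 18 = pos 13 = 'n'
Result: pyhn

pyhn


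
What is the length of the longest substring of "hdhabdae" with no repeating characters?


Input: "hdhabdae"
Sliding window (track last position of each char):
  Position 0 ('h'): window [0,0] length 1 -- new best
  Position 1 ('d'): window [0,1] length 2 -- new best
  Position 2 ('h'): repeat (last at 0), move window start to 1
  Position 2 ('h'): window [1,2] length 2
  Position 3 ('a'): window [1,3] length 3 -- new best
  Position 4 ('b'): window [1,4] length 4 -- new best
  Position 5 ('d'): repeat (last at 1), move window start to 2
  Position 5 ('d'): window [2,5] length 4
  Position 6 ('a'): repeat (last at 3), move window start to 4
  Position 6 ('a'): window [4,6] length 3
  Position 7 ('e'): window [4,7] length 4
Longest substring with no repeats: "dhab" with length 4

4


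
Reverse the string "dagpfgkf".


Input: dagpfgkf
Reading characters right to left:
  Position 7: 'f'
  Position 6: 'k'
  Position 5: 'g'
  Position 4: 'f'
  Position 3: 'p'
  Position 2: 'g'
  Position 1: 'a'
  Position 0: 'd'
Reversed: fkgfpgad

fkgfpgad


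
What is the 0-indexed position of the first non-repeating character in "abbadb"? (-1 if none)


Input: abbadb
Character frequencies:
  'a': 2
  'b': 3
  'd': 1
Scanning left to right for freq == 1:
  Position 0 ('a'): freq=2, skip
  Position 1 ('b'): freq=3, skip
  Position 2 ('b'): freq=3, skip
  Position 3 ('a'): freq=2, skip
  Position 4 ('d'): unique! => answer = 4

4


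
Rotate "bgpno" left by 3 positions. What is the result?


Input: "bgpno", rotate left by 3
First 3 characters: "bgp"
Remaining characters: "no"
Concatenate remaining + first: "no" + "bgp" = "nobgp"

nobgp


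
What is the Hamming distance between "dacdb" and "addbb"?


Comparing "dacdb" and "addbb" position by position:
  Position 0: 'd' vs 'a' => differ
  Position 1: 'a' vs 'd' => differ
  Position 2: 'c' vs 'd' => differ
  Position 3: 'd' vs 'b' => differ
  Position 4: 'b' vs 'b' => same
Total differences (Hamming distance): 4

4


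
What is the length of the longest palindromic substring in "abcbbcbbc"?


Input: "abcbbcbbc"
Checking substrings for palindromes:
  [2:9] "cbbcbbc" (len 7) => palindrome
  [1:7] "bcbbcb" (len 6) => palindrome
  [3:8] "bbcbb" (len 5) => palindrome
  [2:6] "cbbc" (len 4) => palindrome
  [5:9] "cbbc" (len 4) => palindrome
  [1:4] "bcb" (len 3) => palindrome
Longest palindromic substring: "cbbcbbc" with length 7

7


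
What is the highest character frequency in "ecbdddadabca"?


Input: ecbdddadabca
Character counts:
  'a': 3
  'b': 2
  'c': 2
  'd': 4
  'e': 1
Maximum frequency: 4

4


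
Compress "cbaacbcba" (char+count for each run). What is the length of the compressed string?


Input: cbaacbcba
Runs:
  'c' x 1 => "c1"
  'b' x 1 => "b1"
  'a' x 2 => "a2"
  'c' x 1 => "c1"
  'b' x 1 => "b1"
  'c' x 1 => "c1"
  'b' x 1 => "b1"
  'a' x 1 => "a1"
Compressed: "c1b1a2c1b1c1b1a1"
Compressed length: 16

16


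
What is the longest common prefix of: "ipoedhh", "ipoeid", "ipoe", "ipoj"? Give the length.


Words: ipoedhh, ipoeid, ipoe, ipoj
  Position 0: all 'i' => match
  Position 1: all 'p' => match
  Position 2: all 'o' => match
  Position 3: ('e', 'e', 'e', 'j') => mismatch, stop
LCP = "ipo" (length 3)

3


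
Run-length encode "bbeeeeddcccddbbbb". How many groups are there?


Input: bbeeeeddcccddbbbb
Scanning for consecutive runs:
  Group 1: 'b' x 2 (positions 0-1)
  Group 2: 'e' x 4 (positions 2-5)
  Group 3: 'd' x 2 (positions 6-7)
  Group 4: 'c' x 3 (positions 8-10)
  Group 5: 'd' x 2 (positions 11-12)
  Group 6: 'b' x 4 (positions 13-16)
Total groups: 6

6


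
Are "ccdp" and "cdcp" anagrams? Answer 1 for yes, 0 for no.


Strings: "ccdp", "cdcp"
Sorted first:  ccdp
Sorted second: ccdp
Sorted forms match => anagrams

1


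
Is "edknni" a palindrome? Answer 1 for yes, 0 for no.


Input: edknni
Reversed: innkde
  Compare pos 0 ('e') with pos 5 ('i'): MISMATCH
  Compare pos 1 ('d') with pos 4 ('n'): MISMATCH
  Compare pos 2 ('k') with pos 3 ('n'): MISMATCH
Result: not a palindrome

0


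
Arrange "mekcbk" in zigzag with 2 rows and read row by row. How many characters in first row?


Zigzag "mekcbk" into 2 rows:
Placing characters:
  'm' => row 0
  'e' => row 1
  'k' => row 0
  'c' => row 1
  'b' => row 0
  'k' => row 1
Rows:
  Row 0: "mkb"
  Row 1: "eck"
First row length: 3

3


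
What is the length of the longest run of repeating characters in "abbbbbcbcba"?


Input: "abbbbbcbcba"
Scanning for longest run:
  Position 1 ('b'): new char, reset run to 1
  Position 2 ('b'): continues run of 'b', length=2
  Position 3 ('b'): continues run of 'b', length=3
  Position 4 ('b'): continues run of 'b', length=4
  Position 5 ('b'): continues run of 'b', length=5
  Position 6 ('c'): new char, reset run to 1
  Position 7 ('b'): new char, reset run to 1
  Position 8 ('c'): new char, reset run to 1
  Position 9 ('b'): new char, reset run to 1
  Position 10 ('a'): new char, reset run to 1
Longest run: 'b' with length 5

5


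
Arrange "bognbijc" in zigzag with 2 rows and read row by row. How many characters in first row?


Zigzag "bognbijc" into 2 rows:
Placing characters:
  'b' => row 0
  'o' => row 1
  'g' => row 0
  'n' => row 1
  'b' => row 0
  'i' => row 1
  'j' => row 0
  'c' => row 1
Rows:
  Row 0: "bgbj"
  Row 1: "onic"
First row length: 4

4


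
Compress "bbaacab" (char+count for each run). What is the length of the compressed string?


Input: bbaacab
Runs:
  'b' x 2 => "b2"
  'a' x 2 => "a2"
  'c' x 1 => "c1"
  'a' x 1 => "a1"
  'b' x 1 => "b1"
Compressed: "b2a2c1a1b1"
Compressed length: 10

10


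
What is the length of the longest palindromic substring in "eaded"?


Input: "eaded"
Checking substrings for palindromes:
  [2:5] "ded" (len 3) => palindrome
Longest palindromic substring: "ded" with length 3

3


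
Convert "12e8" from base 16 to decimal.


Input: "12e8" in base 16
Positional expansion:
  Digit '1' (value 1) x 16^3 = 4096
  Digit '2' (value 2) x 16^2 = 512
  Digit 'e' (value 14) x 16^1 = 224
  Digit '8' (value 8) x 16^0 = 8
Sum = 4840

4840


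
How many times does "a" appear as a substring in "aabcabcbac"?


Searching for "a" in "aabcabcbac"
Scanning each position:
  Position 0: "a" => MATCH
  Position 1: "a" => MATCH
  Position 2: "b" => no
  Position 3: "c" => no
  Position 4: "a" => MATCH
  Position 5: "b" => no
  Position 6: "c" => no
  Position 7: "b" => no
  Position 8: "a" => MATCH
  Position 9: "c" => no
Total occurrences: 4

4


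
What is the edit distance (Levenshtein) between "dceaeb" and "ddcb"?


Computing edit distance: "dceaeb" -> "ddcb"
DP table:
           d    d    c    b
      0    1    2    3    4
  d   1    0    1    2    3
  c   2    1    1    1    2
  e   3    2    2    2    2
  a   4    3    3    3    3
  e   5    4    4    4    4
  b   6    5    5    5    4
Edit distance = dp[6][4] = 4

4


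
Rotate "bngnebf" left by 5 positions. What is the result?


Input: "bngnebf", rotate left by 5
First 5 characters: "bngne"
Remaining characters: "bf"
Concatenate remaining + first: "bf" + "bngne" = "bfbngne"

bfbngne


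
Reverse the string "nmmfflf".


Input: nmmfflf
Reading characters right to left:
  Position 6: 'f'
  Position 5: 'l'
  Position 4: 'f'
  Position 3: 'f'
  Position 2: 'm'
  Position 1: 'm'
  Position 0: 'n'
Reversed: flffmmn

flffmmn


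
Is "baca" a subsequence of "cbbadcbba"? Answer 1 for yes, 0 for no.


Check if "baca" is a subsequence of "cbbadcbba"
Greedy scan:
  Position 0 ('c'): no match needed
  Position 1 ('b'): matches sub[0] = 'b'
  Position 2 ('b'): no match needed
  Position 3 ('a'): matches sub[1] = 'a'
  Position 4 ('d'): no match needed
  Position 5 ('c'): matches sub[2] = 'c'
  Position 6 ('b'): no match needed
  Position 7 ('b'): no match needed
  Position 8 ('a'): matches sub[3] = 'a'
All 4 characters matched => is a subsequence

1


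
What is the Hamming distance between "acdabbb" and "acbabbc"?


Comparing "acdabbb" and "acbabbc" position by position:
  Position 0: 'a' vs 'a' => same
  Position 1: 'c' vs 'c' => same
  Position 2: 'd' vs 'b' => differ
  Position 3: 'a' vs 'a' => same
  Position 4: 'b' vs 'b' => same
  Position 5: 'b' vs 'b' => same
  Position 6: 'b' vs 'c' => differ
Total differences (Hamming distance): 2

2


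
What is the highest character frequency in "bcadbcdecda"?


Input: bcadbcdecda
Character counts:
  'a': 2
  'b': 2
  'c': 3
  'd': 3
  'e': 1
Maximum frequency: 3

3


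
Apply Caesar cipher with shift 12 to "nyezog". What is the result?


Caesar cipher: shift "nyezog" by 12
  'n' (pos 13) + 12 = pos 25 = 'z'
  'y' (pos 24) + 12 = pos 10 = 'k'
  'e' (pos 4) + 12 = pos 16 = 'q'
  'z' (pos 25) + 12 = pos 11 = 'l'
  'o' (pos 14) + 12 = pos 0 = 'a'
  'g' (pos 6) + 12 = pos 18 = 's'
Result: zkqlas

zkqlas


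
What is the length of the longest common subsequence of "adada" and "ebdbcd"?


LCS of "adada" and "ebdbcd"
DP table:
           e    b    d    b    c    d
      0    0    0    0    0    0    0
  a   0    0    0    0    0    0    0
  d   0    0    0    1    1    1    1
  a   0    0    0    1    1    1    1
  d   0    0    0    1    1    1    2
  a   0    0    0    1    1    1    2
LCS length = dp[5][6] = 2

2


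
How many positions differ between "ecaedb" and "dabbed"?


Comparing "ecaedb" and "dabbed" position by position:
  Position 0: 'e' vs 'd' => DIFFER
  Position 1: 'c' vs 'a' => DIFFER
  Position 2: 'a' vs 'b' => DIFFER
  Position 3: 'e' vs 'b' => DIFFER
  Position 4: 'd' vs 'e' => DIFFER
  Position 5: 'b' vs 'd' => DIFFER
Positions that differ: 6

6


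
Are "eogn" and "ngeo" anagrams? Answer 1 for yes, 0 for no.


Strings: "eogn", "ngeo"
Sorted first:  egno
Sorted second: egno
Sorted forms match => anagrams

1


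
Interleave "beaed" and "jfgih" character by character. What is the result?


Interleaving "beaed" and "jfgih":
  Position 0: 'b' from first, 'j' from second => "bj"
  Position 1: 'e' from first, 'f' from second => "ef"
  Position 2: 'a' from first, 'g' from second => "ag"
  Position 3: 'e' from first, 'i' from second => "ei"
  Position 4: 'd' from first, 'h' from second => "dh"
Result: bjefageidh

bjefageidh


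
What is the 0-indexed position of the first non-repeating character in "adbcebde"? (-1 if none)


Input: adbcebde
Character frequencies:
  'a': 1
  'b': 2
  'c': 1
  'd': 2
  'e': 2
Scanning left to right for freq == 1:
  Position 0 ('a'): unique! => answer = 0

0


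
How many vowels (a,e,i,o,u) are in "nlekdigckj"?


Input: nlekdigckj
Checking each character:
  'n' at position 0: consonant
  'l' at position 1: consonant
  'e' at position 2: vowel (running total: 1)
  'k' at position 3: consonant
  'd' at position 4: consonant
  'i' at position 5: vowel (running total: 2)
  'g' at position 6: consonant
  'c' at position 7: consonant
  'k' at position 8: consonant
  'j' at position 9: consonant
Total vowels: 2

2


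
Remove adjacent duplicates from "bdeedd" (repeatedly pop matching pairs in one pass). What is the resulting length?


Input: bdeedd
Stack-based adjacent duplicate removal:
  Read 'b': push. Stack: b
  Read 'd': push. Stack: bd
  Read 'e': push. Stack: bde
  Read 'e': matches stack top 'e' => pop. Stack: bd
  Read 'd': matches stack top 'd' => pop. Stack: b
  Read 'd': push. Stack: bd
Final stack: "bd" (length 2)

2


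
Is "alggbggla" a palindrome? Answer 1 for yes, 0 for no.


Input: alggbggla
Reversed: alggbggla
  Compare pos 0 ('a') with pos 8 ('a'): match
  Compare pos 1 ('l') with pos 7 ('l'): match
  Compare pos 2 ('g') with pos 6 ('g'): match
  Compare pos 3 ('g') with pos 5 ('g'): match
Result: palindrome

1


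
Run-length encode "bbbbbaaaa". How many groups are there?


Input: bbbbbaaaa
Scanning for consecutive runs:
  Group 1: 'b' x 5 (positions 0-4)
  Group 2: 'a' x 4 (positions 5-8)
Total groups: 2

2


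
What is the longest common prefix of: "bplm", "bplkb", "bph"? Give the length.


Words: bplm, bplkb, bph
  Position 0: all 'b' => match
  Position 1: all 'p' => match
  Position 2: ('l', 'l', 'h') => mismatch, stop
LCP = "bp" (length 2)

2


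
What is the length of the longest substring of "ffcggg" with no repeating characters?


Input: "ffcggg"
Sliding window (track last position of each char):
  Position 0 ('f'): window [0,0] length 1 -- new best
  Position 1 ('f'): repeat (last at 0), move window start to 1
  Position 1 ('f'): window [1,1] length 1
  Position 2 ('c'): window [1,2] length 2 -- new best
  Position 3 ('g'): window [1,3] length 3 -- new best
  Position 4 ('g'): repeat (last at 3), move window start to 4
  Position 4 ('g'): window [4,4] length 1
  Position 5 ('g'): repeat (last at 4), move window start to 5
  Position 5 ('g'): window [5,5] length 1
Longest substring with no repeats: "fcg" with length 3

3


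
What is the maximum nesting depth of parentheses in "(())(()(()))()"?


Input: "(())(()(()))()"
Tracking depth:
  Position 0 '(': depth becomes 1
  Position 1 '(': depth becomes 2
  Position 2 ')': depth becomes 1
  Position 3 ')': depth becomes 0
  Position 4 '(': depth becomes 1
  Position 5 '(': depth becomes 2
  Position 6 ')': depth becomes 1
  Position 7 '(': depth becomes 2
  Position 8 '(': depth becomes 3
  Position 9 ')': depth becomes 2
  Position 10 ')': depth becomes 1
  Position 11 ')': depth becomes 0
  Position 12 '(': depth becomes 1
  Position 13 ')': depth becomes 0
Maximum depth reached: 3

3


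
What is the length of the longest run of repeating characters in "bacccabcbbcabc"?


Input: "bacccabcbbcabc"
Scanning for longest run:
  Position 1 ('a'): new char, reset run to 1
  Position 2 ('c'): new char, reset run to 1
  Position 3 ('c'): continues run of 'c', length=2
  Position 4 ('c'): continues run of 'c', length=3
  Position 5 ('a'): new char, reset run to 1
  Position 6 ('b'): new char, reset run to 1
  Position 7 ('c'): new char, reset run to 1
  Position 8 ('b'): new char, reset run to 1
  Position 9 ('b'): continues run of 'b', length=2
  Position 10 ('c'): new char, reset run to 1
  Position 11 ('a'): new char, reset run to 1
  Position 12 ('b'): new char, reset run to 1
  Position 13 ('c'): new char, reset run to 1
Longest run: 'c' with length 3

3


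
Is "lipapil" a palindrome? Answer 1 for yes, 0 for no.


Input: lipapil
Reversed: lipapil
  Compare pos 0 ('l') with pos 6 ('l'): match
  Compare pos 1 ('i') with pos 5 ('i'): match
  Compare pos 2 ('p') with pos 4 ('p'): match
Result: palindrome

1


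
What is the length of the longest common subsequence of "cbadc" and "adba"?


LCS of "cbadc" and "adba"
DP table:
           a    d    b    a
      0    0    0    0    0
  c   0    0    0    0    0
  b   0    0    0    1    1
  a   0    1    1    1    2
  d   0    1    2    2    2
  c   0    1    2    2    2
LCS length = dp[5][4] = 2

2


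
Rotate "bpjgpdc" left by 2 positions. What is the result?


Input: "bpjgpdc", rotate left by 2
First 2 characters: "bp"
Remaining characters: "jgpdc"
Concatenate remaining + first: "jgpdc" + "bp" = "jgpdcbp"

jgpdcbp


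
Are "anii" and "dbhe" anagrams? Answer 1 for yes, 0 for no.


Strings: "anii", "dbhe"
Sorted first:  aiin
Sorted second: bdeh
Differ at position 0: 'a' vs 'b' => not anagrams

0


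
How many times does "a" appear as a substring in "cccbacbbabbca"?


Searching for "a" in "cccbacbbabbca"
Scanning each position:
  Position 0: "c" => no
  Position 1: "c" => no
  Position 2: "c" => no
  Position 3: "b" => no
  Position 4: "a" => MATCH
  Position 5: "c" => no
  Position 6: "b" => no
  Position 7: "b" => no
  Position 8: "a" => MATCH
  Position 9: "b" => no
  Position 10: "b" => no
  Position 11: "c" => no
  Position 12: "a" => MATCH
Total occurrences: 3

3


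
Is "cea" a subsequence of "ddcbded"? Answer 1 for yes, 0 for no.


Check if "cea" is a subsequence of "ddcbded"
Greedy scan:
  Position 0 ('d'): no match needed
  Position 1 ('d'): no match needed
  Position 2 ('c'): matches sub[0] = 'c'
  Position 3 ('b'): no match needed
  Position 4 ('d'): no match needed
  Position 5 ('e'): matches sub[1] = 'e'
  Position 6 ('d'): no match needed
Only matched 2/3 characters => not a subsequence

0


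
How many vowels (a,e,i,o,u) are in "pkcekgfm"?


Input: pkcekgfm
Checking each character:
  'p' at position 0: consonant
  'k' at position 1: consonant
  'c' at position 2: consonant
  'e' at position 3: vowel (running total: 1)
  'k' at position 4: consonant
  'g' at position 5: consonant
  'f' at position 6: consonant
  'm' at position 7: consonant
Total vowels: 1

1


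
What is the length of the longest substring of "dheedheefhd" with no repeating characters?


Input: "dheedheefhd"
Sliding window (track last position of each char):
  Position 0 ('d'): window [0,0] length 1 -- new best
  Position 1 ('h'): window [0,1] length 2 -- new best
  Position 2 ('e'): window [0,2] length 3 -- new best
  Position 3 ('e'): repeat (last at 2), move window start to 3
  Position 3 ('e'): window [3,3] length 1
  Position 4 ('d'): window [3,4] length 2
  Position 5 ('h'): window [3,5] length 3
  Position 6 ('e'): repeat (last at 3), move window start to 4
  Position 6 ('e'): window [4,6] length 3
  Position 7 ('e'): repeat (last at 6), move window start to 7
  Position 7 ('e'): window [7,7] length 1
  Position 8 ('f'): window [7,8] length 2
  Position 9 ('h'): window [7,9] length 3
  Position 10 ('d'): window [7,10] length 4 -- new best
Longest substring with no repeats: "efhd" with length 4

4


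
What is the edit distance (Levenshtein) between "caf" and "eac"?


Computing edit distance: "caf" -> "eac"
DP table:
           e    a    c
      0    1    2    3
  c   1    1    2    2
  a   2    2    1    2
  f   3    3    2    2
Edit distance = dp[3][3] = 2

2


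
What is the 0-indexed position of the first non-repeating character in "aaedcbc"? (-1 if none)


Input: aaedcbc
Character frequencies:
  'a': 2
  'b': 1
  'c': 2
  'd': 1
  'e': 1
Scanning left to right for freq == 1:
  Position 0 ('a'): freq=2, skip
  Position 1 ('a'): freq=2, skip
  Position 2 ('e'): unique! => answer = 2

2


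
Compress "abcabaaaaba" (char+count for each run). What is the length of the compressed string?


Input: abcabaaaaba
Runs:
  'a' x 1 => "a1"
  'b' x 1 => "b1"
  'c' x 1 => "c1"
  'a' x 1 => "a1"
  'b' x 1 => "b1"
  'a' x 4 => "a4"
  'b' x 1 => "b1"
  'a' x 1 => "a1"
Compressed: "a1b1c1a1b1a4b1a1"
Compressed length: 16

16


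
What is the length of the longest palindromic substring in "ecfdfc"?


Input: "ecfdfc"
Checking substrings for palindromes:
  [1:6] "cfdfc" (len 5) => palindrome
  [2:5] "fdf" (len 3) => palindrome
Longest palindromic substring: "cfdfc" with length 5

5


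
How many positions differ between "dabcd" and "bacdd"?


Comparing "dabcd" and "bacdd" position by position:
  Position 0: 'd' vs 'b' => DIFFER
  Position 1: 'a' vs 'a' => same
  Position 2: 'b' vs 'c' => DIFFER
  Position 3: 'c' vs 'd' => DIFFER
  Position 4: 'd' vs 'd' => same
Positions that differ: 3

3


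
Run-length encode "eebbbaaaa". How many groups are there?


Input: eebbbaaaa
Scanning for consecutive runs:
  Group 1: 'e' x 2 (positions 0-1)
  Group 2: 'b' x 3 (positions 2-4)
  Group 3: 'a' x 4 (positions 5-8)
Total groups: 3

3


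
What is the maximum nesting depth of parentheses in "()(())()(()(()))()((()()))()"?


Input: "()(())()(()(()))()((()()))()"
Tracking depth:
  Position 0 '(': depth becomes 1
  Position 1 ')': depth becomes 0
  Position 2 '(': depth becomes 1
  Position 3 '(': depth becomes 2
  Position 4 ')': depth becomes 1
  Position 5 ')': depth becomes 0
  Position 6 '(': depth becomes 1
  Position 7 ')': depth becomes 0
  Position 8 '(': depth becomes 1
  Position 9 '(': depth becomes 2
  Position 10 ')': depth becomes 1
  Position 11 '(': depth becomes 2
  Position 12 '(': depth becomes 3
  Position 13 ')': depth becomes 2
  Position 14 ')': depth becomes 1
  Position 15 ')': depth becomes 0
  Position 16 '(': depth becomes 1
  Position 17 ')': depth becomes 0
  Position 18 '(': depth becomes 1
  Position 19 '(': depth becomes 2
  Position 20 '(': depth becomes 3
  Position 21 ')': depth becomes 2
  Position 22 '(': depth becomes 3
  Position 23 ')': depth becomes 2
  Position 24 ')': depth becomes 1
  Position 25 ')': depth becomes 0
  Position 26 '(': depth becomes 1
  Position 27 ')': depth becomes 0
Maximum depth reached: 3

3


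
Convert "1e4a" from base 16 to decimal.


Input: "1e4a" in base 16
Positional expansion:
  Digit '1' (value 1) x 16^3 = 4096
  Digit 'e' (value 14) x 16^2 = 3584
  Digit '4' (value 4) x 16^1 = 64
  Digit 'a' (value 10) x 16^0 = 10
Sum = 7754

7754


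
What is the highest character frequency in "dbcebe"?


Input: dbcebe
Character counts:
  'b': 2
  'c': 1
  'd': 1
  'e': 2
Maximum frequency: 2

2


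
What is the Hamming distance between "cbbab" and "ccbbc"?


Comparing "cbbab" and "ccbbc" position by position:
  Position 0: 'c' vs 'c' => same
  Position 1: 'b' vs 'c' => differ
  Position 2: 'b' vs 'b' => same
  Position 3: 'a' vs 'b' => differ
  Position 4: 'b' vs 'c' => differ
Total differences (Hamming distance): 3

3


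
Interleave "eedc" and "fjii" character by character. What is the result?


Interleaving "eedc" and "fjii":
  Position 0: 'e' from first, 'f' from second => "ef"
  Position 1: 'e' from first, 'j' from second => "ej"
  Position 2: 'd' from first, 'i' from second => "di"
  Position 3: 'c' from first, 'i' from second => "ci"
Result: efejdici

efejdici


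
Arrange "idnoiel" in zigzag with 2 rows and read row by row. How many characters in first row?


Zigzag "idnoiel" into 2 rows:
Placing characters:
  'i' => row 0
  'd' => row 1
  'n' => row 0
  'o' => row 1
  'i' => row 0
  'e' => row 1
  'l' => row 0
Rows:
  Row 0: "inil"
  Row 1: "doe"
First row length: 4

4


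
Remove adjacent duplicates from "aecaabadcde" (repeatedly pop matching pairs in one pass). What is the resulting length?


Input: aecaabadcde
Stack-based adjacent duplicate removal:
  Read 'a': push. Stack: a
  Read 'e': push. Stack: ae
  Read 'c': push. Stack: aec
  Read 'a': push. Stack: aeca
  Read 'a': matches stack top 'a' => pop. Stack: aec
  Read 'b': push. Stack: aecb
  Read 'a': push. Stack: aecba
  Read 'd': push. Stack: aecbad
  Read 'c': push. Stack: aecbadc
  Read 'd': push. Stack: aecbadcd
  Read 'e': push. Stack: aecbadcde
Final stack: "aecbadcde" (length 9)

9


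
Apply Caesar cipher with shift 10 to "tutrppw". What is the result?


Caesar cipher: shift "tutrppw" by 10
  't' (pos 19) + 10 = pos 3 = 'd'
  'u' (pos 20) + 10 = pos 4 = 'e'
  't' (pos 19) + 10 = pos 3 = 'd'
  'r' (pos 17) + 10 = pos 1 = 'b'
  'p' (pos 15) + 10 = pos 25 = 'z'
  'p' (pos 15) + 10 = pos 25 = 'z'
  'w' (pos 22) + 10 = pos 6 = 'g'
Result: dedbzzg

dedbzzg


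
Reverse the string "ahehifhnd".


Input: ahehifhnd
Reading characters right to left:
  Position 8: 'd'
  Position 7: 'n'
  Position 6: 'h'
  Position 5: 'f'
  Position 4: 'i'
  Position 3: 'h'
  Position 2: 'e'
  Position 1: 'h'
  Position 0: 'a'
Reversed: dnhfiheha

dnhfiheha


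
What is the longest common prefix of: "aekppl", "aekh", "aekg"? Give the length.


Words: aekppl, aekh, aekg
  Position 0: all 'a' => match
  Position 1: all 'e' => match
  Position 2: all 'k' => match
  Position 3: ('p', 'h', 'g') => mismatch, stop
LCP = "aek" (length 3)

3


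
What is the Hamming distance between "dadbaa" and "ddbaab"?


Comparing "dadbaa" and "ddbaab" position by position:
  Position 0: 'd' vs 'd' => same
  Position 1: 'a' vs 'd' => differ
  Position 2: 'd' vs 'b' => differ
  Position 3: 'b' vs 'a' => differ
  Position 4: 'a' vs 'a' => same
  Position 5: 'a' vs 'b' => differ
Total differences (Hamming distance): 4

4


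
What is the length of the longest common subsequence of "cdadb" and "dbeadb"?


LCS of "cdadb" and "dbeadb"
DP table:
           d    b    e    a    d    b
      0    0    0    0    0    0    0
  c   0    0    0    0    0    0    0
  d   0    1    1    1    1    1    1
  a   0    1    1    1    2    2    2
  d   0    1    1    1    2    3    3
  b   0    1    2    2    2    3    4
LCS length = dp[5][6] = 4

4


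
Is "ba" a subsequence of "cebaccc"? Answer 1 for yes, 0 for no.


Check if "ba" is a subsequence of "cebaccc"
Greedy scan:
  Position 0 ('c'): no match needed
  Position 1 ('e'): no match needed
  Position 2 ('b'): matches sub[0] = 'b'
  Position 3 ('a'): matches sub[1] = 'a'
  Position 4 ('c'): no match needed
  Position 5 ('c'): no match needed
  Position 6 ('c'): no match needed
All 2 characters matched => is a subsequence

1


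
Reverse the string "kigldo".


Input: kigldo
Reading characters right to left:
  Position 5: 'o'
  Position 4: 'd'
  Position 3: 'l'
  Position 2: 'g'
  Position 1: 'i'
  Position 0: 'k'
Reversed: odlgik

odlgik


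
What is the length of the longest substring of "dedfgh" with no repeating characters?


Input: "dedfgh"
Sliding window (track last position of each char):
  Position 0 ('d'): window [0,0] length 1 -- new best
  Position 1 ('e'): window [0,1] length 2 -- new best
  Position 2 ('d'): repeat (last at 0), move window start to 1
  Position 2 ('d'): window [1,2] length 2
  Position 3 ('f'): window [1,3] length 3 -- new best
  Position 4 ('g'): window [1,4] length 4 -- new best
  Position 5 ('h'): window [1,5] length 5 -- new best
Longest substring with no repeats: "edfgh" with length 5

5


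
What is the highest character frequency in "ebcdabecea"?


Input: ebcdabecea
Character counts:
  'a': 2
  'b': 2
  'c': 2
  'd': 1
  'e': 3
Maximum frequency: 3

3


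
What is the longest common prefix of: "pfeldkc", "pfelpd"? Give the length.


Words: pfeldkc, pfelpd
  Position 0: all 'p' => match
  Position 1: all 'f' => match
  Position 2: all 'e' => match
  Position 3: all 'l' => match
  Position 4: ('d', 'p') => mismatch, stop
LCP = "pfel" (length 4)

4


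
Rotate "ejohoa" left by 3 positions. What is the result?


Input: "ejohoa", rotate left by 3
First 3 characters: "ejo"
Remaining characters: "hoa"
Concatenate remaining + first: "hoa" + "ejo" = "hoaejo"

hoaejo


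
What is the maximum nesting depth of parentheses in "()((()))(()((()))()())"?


Input: "()((()))(()((()))()())"
Tracking depth:
  Position 0 '(': depth becomes 1
  Position 1 ')': depth becomes 0
  Position 2 '(': depth becomes 1
  Position 3 '(': depth becomes 2
  Position 4 '(': depth becomes 3
  Position 5 ')': depth becomes 2
  Position 6 ')': depth becomes 1
  Position 7 ')': depth becomes 0
  Position 8 '(': depth becomes 1
  Position 9 '(': depth becomes 2
  Position 10 ')': depth becomes 1
  Position 11 '(': depth becomes 2
  Position 12 '(': depth becomes 3
  Position 13 '(': depth becomes 4
  Position 14 ')': depth becomes 3
  Position 15 ')': depth becomes 2
  Position 16 ')': depth becomes 1
  Position 17 '(': depth becomes 2
  Position 18 ')': depth becomes 1
  Position 19 '(': depth becomes 2
  Position 20 ')': depth becomes 1
  Position 21 ')': depth becomes 0
Maximum depth reached: 4

4


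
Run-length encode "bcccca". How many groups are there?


Input: bcccca
Scanning for consecutive runs:
  Group 1: 'b' x 1 (positions 0-0)
  Group 2: 'c' x 4 (positions 1-4)
  Group 3: 'a' x 1 (positions 5-5)
Total groups: 3

3


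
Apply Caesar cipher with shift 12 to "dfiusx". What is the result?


Caesar cipher: shift "dfiusx" by 12
  'd' (pos 3) + 12 = pos 15 = 'p'
  'f' (pos 5) + 12 = pos 17 = 'r'
  'i' (pos 8) + 12 = pos 20 = 'u'
  'u' (pos 20) + 12 = pos 6 = 'g'
  's' (pos 18) + 12 = pos 4 = 'e'
  'x' (pos 23) + 12 = pos 9 = 'j'
Result: prugej

prugej


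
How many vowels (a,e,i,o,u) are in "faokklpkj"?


Input: faokklpkj
Checking each character:
  'f' at position 0: consonant
  'a' at position 1: vowel (running total: 1)
  'o' at position 2: vowel (running total: 2)
  'k' at position 3: consonant
  'k' at position 4: consonant
  'l' at position 5: consonant
  'p' at position 6: consonant
  'k' at position 7: consonant
  'j' at position 8: consonant
Total vowels: 2

2


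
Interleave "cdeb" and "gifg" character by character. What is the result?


Interleaving "cdeb" and "gifg":
  Position 0: 'c' from first, 'g' from second => "cg"
  Position 1: 'd' from first, 'i' from second => "di"
  Position 2: 'e' from first, 'f' from second => "ef"
  Position 3: 'b' from first, 'g' from second => "bg"
Result: cgdiefbg

cgdiefbg


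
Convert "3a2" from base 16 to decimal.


Input: "3a2" in base 16
Positional expansion:
  Digit '3' (value 3) x 16^2 = 768
  Digit 'a' (value 10) x 16^1 = 160
  Digit '2' (value 2) x 16^0 = 2
Sum = 930

930


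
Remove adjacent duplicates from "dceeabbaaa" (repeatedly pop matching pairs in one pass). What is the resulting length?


Input: dceeabbaaa
Stack-based adjacent duplicate removal:
  Read 'd': push. Stack: d
  Read 'c': push. Stack: dc
  Read 'e': push. Stack: dce
  Read 'e': matches stack top 'e' => pop. Stack: dc
  Read 'a': push. Stack: dca
  Read 'b': push. Stack: dcab
  Read 'b': matches stack top 'b' => pop. Stack: dca
  Read 'a': matches stack top 'a' => pop. Stack: dc
  Read 'a': push. Stack: dca
  Read 'a': matches stack top 'a' => pop. Stack: dc
Final stack: "dc" (length 2)

2


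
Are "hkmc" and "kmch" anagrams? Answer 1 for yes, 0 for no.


Strings: "hkmc", "kmch"
Sorted first:  chkm
Sorted second: chkm
Sorted forms match => anagrams

1


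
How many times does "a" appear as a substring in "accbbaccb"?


Searching for "a" in "accbbaccb"
Scanning each position:
  Position 0: "a" => MATCH
  Position 1: "c" => no
  Position 2: "c" => no
  Position 3: "b" => no
  Position 4: "b" => no
  Position 5: "a" => MATCH
  Position 6: "c" => no
  Position 7: "c" => no
  Position 8: "b" => no
Total occurrences: 2

2


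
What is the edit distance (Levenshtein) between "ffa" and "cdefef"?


Computing edit distance: "ffa" -> "cdefef"
DP table:
           c    d    e    f    e    f
      0    1    2    3    4    5    6
  f   1    1    2    3    3    4    5
  f   2    2    2    3    3    4    4
  a   3    3    3    3    4    4    5
Edit distance = dp[3][6] = 5

5


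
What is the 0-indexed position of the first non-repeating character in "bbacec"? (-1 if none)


Input: bbacec
Character frequencies:
  'a': 1
  'b': 2
  'c': 2
  'e': 1
Scanning left to right for freq == 1:
  Position 0 ('b'): freq=2, skip
  Position 1 ('b'): freq=2, skip
  Position 2 ('a'): unique! => answer = 2

2


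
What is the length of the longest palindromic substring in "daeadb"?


Input: "daeadb"
Checking substrings for palindromes:
  [0:5] "daead" (len 5) => palindrome
  [1:4] "aea" (len 3) => palindrome
Longest palindromic substring: "daead" with length 5

5


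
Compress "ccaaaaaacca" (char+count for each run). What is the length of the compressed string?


Input: ccaaaaaacca
Runs:
  'c' x 2 => "c2"
  'a' x 6 => "a6"
  'c' x 2 => "c2"
  'a' x 1 => "a1"
Compressed: "c2a6c2a1"
Compressed length: 8

8


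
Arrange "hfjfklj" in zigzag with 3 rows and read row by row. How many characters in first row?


Zigzag "hfjfklj" into 3 rows:
Placing characters:
  'h' => row 0
  'f' => row 1
  'j' => row 2
  'f' => row 1
  'k' => row 0
  'l' => row 1
  'j' => row 2
Rows:
  Row 0: "hk"
  Row 1: "ffl"
  Row 2: "jj"
First row length: 2

2


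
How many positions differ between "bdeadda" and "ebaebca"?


Comparing "bdeadda" and "ebaebca" position by position:
  Position 0: 'b' vs 'e' => DIFFER
  Position 1: 'd' vs 'b' => DIFFER
  Position 2: 'e' vs 'a' => DIFFER
  Position 3: 'a' vs 'e' => DIFFER
  Position 4: 'd' vs 'b' => DIFFER
  Position 5: 'd' vs 'c' => DIFFER
  Position 6: 'a' vs 'a' => same
Positions that differ: 6

6


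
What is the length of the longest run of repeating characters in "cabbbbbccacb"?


Input: "cabbbbbccacb"
Scanning for longest run:
  Position 1 ('a'): new char, reset run to 1
  Position 2 ('b'): new char, reset run to 1
  Position 3 ('b'): continues run of 'b', length=2
  Position 4 ('b'): continues run of 'b', length=3
  Position 5 ('b'): continues run of 'b', length=4
  Position 6 ('b'): continues run of 'b', length=5
  Position 7 ('c'): new char, reset run to 1
  Position 8 ('c'): continues run of 'c', length=2
  Position 9 ('a'): new char, reset run to 1
  Position 10 ('c'): new char, reset run to 1
  Position 11 ('b'): new char, reset run to 1
Longest run: 'b' with length 5

5


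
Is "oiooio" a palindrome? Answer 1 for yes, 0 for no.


Input: oiooio
Reversed: oiooio
  Compare pos 0 ('o') with pos 5 ('o'): match
  Compare pos 1 ('i') with pos 4 ('i'): match
  Compare pos 2 ('o') with pos 3 ('o'): match
Result: palindrome

1


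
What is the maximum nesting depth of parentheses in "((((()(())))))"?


Input: "((((()(())))))"
Tracking depth:
  Position 0 '(': depth becomes 1
  Position 1 '(': depth becomes 2
  Position 2 '(': depth becomes 3
  Position 3 '(': depth becomes 4
  Position 4 '(': depth becomes 5
  Position 5 ')': depth becomes 4
  Position 6 '(': depth becomes 5
  Position 7 '(': depth becomes 6
  Position 8 ')': depth becomes 5
  Position 9 ')': depth becomes 4
  Position 10 ')': depth becomes 3
  Position 11 ')': depth becomes 2
  Position 12 ')': depth becomes 1
  Position 13 ')': depth becomes 0
Maximum depth reached: 6

6


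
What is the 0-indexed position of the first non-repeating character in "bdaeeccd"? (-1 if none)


Input: bdaeeccd
Character frequencies:
  'a': 1
  'b': 1
  'c': 2
  'd': 2
  'e': 2
Scanning left to right for freq == 1:
  Position 0 ('b'): unique! => answer = 0

0


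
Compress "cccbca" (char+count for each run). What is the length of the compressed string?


Input: cccbca
Runs:
  'c' x 3 => "c3"
  'b' x 1 => "b1"
  'c' x 1 => "c1"
  'a' x 1 => "a1"
Compressed: "c3b1c1a1"
Compressed length: 8

8


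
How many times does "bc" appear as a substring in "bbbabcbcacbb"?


Searching for "bc" in "bbbabcbcacbb"
Scanning each position:
  Position 0: "bb" => no
  Position 1: "bb" => no
  Position 2: "ba" => no
  Position 3: "ab" => no
  Position 4: "bc" => MATCH
  Position 5: "cb" => no
  Position 6: "bc" => MATCH
  Position 7: "ca" => no
  Position 8: "ac" => no
  Position 9: "cb" => no
  Position 10: "bb" => no
Total occurrences: 2

2


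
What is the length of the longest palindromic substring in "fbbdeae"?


Input: "fbbdeae"
Checking substrings for palindromes:
  [4:7] "eae" (len 3) => palindrome
  [1:3] "bb" (len 2) => palindrome
Longest palindromic substring: "eae" with length 3

3


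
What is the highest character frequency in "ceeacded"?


Input: ceeacded
Character counts:
  'a': 1
  'c': 2
  'd': 2
  'e': 3
Maximum frequency: 3

3


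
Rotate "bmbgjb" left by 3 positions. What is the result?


Input: "bmbgjb", rotate left by 3
First 3 characters: "bmb"
Remaining characters: "gjb"
Concatenate remaining + first: "gjb" + "bmb" = "gjbbmb"

gjbbmb


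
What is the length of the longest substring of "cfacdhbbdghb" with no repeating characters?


Input: "cfacdhbbdghb"
Sliding window (track last position of each char):
  Position 0 ('c'): window [0,0] length 1 -- new best
  Position 1 ('f'): window [0,1] length 2 -- new best
  Position 2 ('a'): window [0,2] length 3 -- new best
  Position 3 ('c'): repeat (last at 0), move window start to 1
  Position 3 ('c'): window [1,3] length 3
  Position 4 ('d'): window [1,4] length 4 -- new best
  Position 5 ('h'): window [1,5] length 5 -- new best
  Position 6 ('b'): window [1,6] length 6 -- new best
  Position 7 ('b'): repeat (last at 6), move window start to 7
  Position 7 ('b'): window [7,7] length 1
  Position 8 ('d'): window [7,8] length 2
  Position 9 ('g'): window [7,9] length 3
  Position 10 ('h'): window [7,10] length 4
  Position 11 ('b'): repeat (last at 7), move window start to 8
  Position 11 ('b'): window [8,11] length 4
Longest substring with no repeats: "facdhb" with length 6

6


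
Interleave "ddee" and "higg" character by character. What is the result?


Interleaving "ddee" and "higg":
  Position 0: 'd' from first, 'h' from second => "dh"
  Position 1: 'd' from first, 'i' from second => "di"
  Position 2: 'e' from first, 'g' from second => "eg"
  Position 3: 'e' from first, 'g' from second => "eg"
Result: dhdiegeg

dhdiegeg


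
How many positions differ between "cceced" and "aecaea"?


Comparing "cceced" and "aecaea" position by position:
  Position 0: 'c' vs 'a' => DIFFER
  Position 1: 'c' vs 'e' => DIFFER
  Position 2: 'e' vs 'c' => DIFFER
  Position 3: 'c' vs 'a' => DIFFER
  Position 4: 'e' vs 'e' => same
  Position 5: 'd' vs 'a' => DIFFER
Positions that differ: 5

5


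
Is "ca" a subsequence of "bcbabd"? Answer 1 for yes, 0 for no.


Check if "ca" is a subsequence of "bcbabd"
Greedy scan:
  Position 0 ('b'): no match needed
  Position 1 ('c'): matches sub[0] = 'c'
  Position 2 ('b'): no match needed
  Position 3 ('a'): matches sub[1] = 'a'
  Position 4 ('b'): no match needed
  Position 5 ('d'): no match needed
All 2 characters matched => is a subsequence

1


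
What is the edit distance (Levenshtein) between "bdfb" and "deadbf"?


Computing edit distance: "bdfb" -> "deadbf"
DP table:
           d    e    a    d    b    f
      0    1    2    3    4    5    6
  b   1    1    2    3    4    4    5
  d   2    1    2    3    3    4    5
  f   3    2    2    3    4    4    4
  b   4    3    3    3    4    4    5
Edit distance = dp[4][6] = 5

5


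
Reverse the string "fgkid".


Input: fgkid
Reading characters right to left:
  Position 4: 'd'
  Position 3: 'i'
  Position 2: 'k'
  Position 1: 'g'
  Position 0: 'f'
Reversed: dikgf

dikgf


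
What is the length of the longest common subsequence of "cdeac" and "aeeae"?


LCS of "cdeac" and "aeeae"
DP table:
           a    e    e    a    e
      0    0    0    0    0    0
  c   0    0    0    0    0    0
  d   0    0    0    0    0    0
  e   0    0    1    1    1    1
  a   0    1    1    1    2    2
  c   0    1    1    1    2    2
LCS length = dp[5][5] = 2

2


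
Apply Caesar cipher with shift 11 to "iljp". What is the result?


Caesar cipher: shift "iljp" by 11
  'i' (pos 8) + 11 = pos 19 = 't'
  'l' (pos 11) + 11 = pos 22 = 'w'
  'j' (pos 9) + 11 = pos 20 = 'u'
  'p' (pos 15) + 11 = pos 0 = 'a'
Result: twua

twua


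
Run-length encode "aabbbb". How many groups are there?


Input: aabbbb
Scanning for consecutive runs:
  Group 1: 'a' x 2 (positions 0-1)
  Group 2: 'b' x 4 (positions 2-5)
Total groups: 2

2


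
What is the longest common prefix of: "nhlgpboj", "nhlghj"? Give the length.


Words: nhlgpboj, nhlghj
  Position 0: all 'n' => match
  Position 1: all 'h' => match
  Position 2: all 'l' => match
  Position 3: all 'g' => match
  Position 4: ('p', 'h') => mismatch, stop
LCP = "nhlg" (length 4)

4


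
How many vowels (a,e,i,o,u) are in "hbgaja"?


Input: hbgaja
Checking each character:
  'h' at position 0: consonant
  'b' at position 1: consonant
  'g' at position 2: consonant
  'a' at position 3: vowel (running total: 1)
  'j' at position 4: consonant
  'a' at position 5: vowel (running total: 2)
Total vowels: 2

2


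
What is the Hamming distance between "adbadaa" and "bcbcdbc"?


Comparing "adbadaa" and "bcbcdbc" position by position:
  Position 0: 'a' vs 'b' => differ
  Position 1: 'd' vs 'c' => differ
  Position 2: 'b' vs 'b' => same
  Position 3: 'a' vs 'c' => differ
  Position 4: 'd' vs 'd' => same
  Position 5: 'a' vs 'b' => differ
  Position 6: 'a' vs 'c' => differ
Total differences (Hamming distance): 5

5


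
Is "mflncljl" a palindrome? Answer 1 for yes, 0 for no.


Input: mflncljl
Reversed: ljlcnlfm
  Compare pos 0 ('m') with pos 7 ('l'): MISMATCH
  Compare pos 1 ('f') with pos 6 ('j'): MISMATCH
  Compare pos 2 ('l') with pos 5 ('l'): match
  Compare pos 3 ('n') with pos 4 ('c'): MISMATCH
Result: not a palindrome

0
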